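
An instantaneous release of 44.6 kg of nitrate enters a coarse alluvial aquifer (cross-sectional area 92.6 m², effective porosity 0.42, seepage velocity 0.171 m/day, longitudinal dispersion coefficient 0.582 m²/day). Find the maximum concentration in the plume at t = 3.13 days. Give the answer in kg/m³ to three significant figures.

0.240 kg/m³

The peak of an instantaneous 1D plume sits at x = vt; there the Gaussian factor is 1 and C_max = M/(n_e·A·√(4πDt)), where n_e·A is the pore area the mass is dissolved in.
√(4πDt) = √(4π × 0.582 × 3.13) = 4.785 m, so C_max = 44.6/(0.42 × 92.6 × 4.785) = 0.240 kg/m³.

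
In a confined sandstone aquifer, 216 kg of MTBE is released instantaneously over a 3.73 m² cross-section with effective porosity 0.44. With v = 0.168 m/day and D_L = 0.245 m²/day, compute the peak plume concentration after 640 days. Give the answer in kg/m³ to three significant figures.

The peak of an instantaneous 1D plume sits at x = vt; there the Gaussian factor is 1 and C_max = M/(n_e·A·√(4πDt)), where n_e·A is the pore area the mass is dissolved in.
√(4πDt) = √(4π × 0.245 × 640) = 44.39 m, so C_max = 216/(0.44 × 3.73 × 44.39) = 2.96 kg/m³.

2.96 kg/m³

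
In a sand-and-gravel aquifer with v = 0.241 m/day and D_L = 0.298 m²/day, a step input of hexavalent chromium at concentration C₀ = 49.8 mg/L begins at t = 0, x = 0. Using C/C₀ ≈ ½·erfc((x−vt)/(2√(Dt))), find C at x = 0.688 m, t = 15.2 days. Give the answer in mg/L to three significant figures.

For a continuous step input, C/C₀ ≈ ½·erfc((x−vt)/(2√(Dt))).
vt = 0.241 × 15.2 = 3.6632 m and 2√(Dt) = 2√(0.298 × 15.2) = 4.257 m.
Argument (x−vt)/(2√(Dt)) = (0.688 − 3.6632)/4.257 = -0.6989; ½·erfc(-0.6989) = 0.8385.
C = 49.8 × 0.8385 = 41.8 mg/L.

41.8 mg/L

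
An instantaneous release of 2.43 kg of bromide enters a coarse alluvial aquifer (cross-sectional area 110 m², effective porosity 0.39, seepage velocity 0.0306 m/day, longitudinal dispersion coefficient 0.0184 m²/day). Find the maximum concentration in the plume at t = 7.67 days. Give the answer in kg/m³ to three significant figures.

The peak of an instantaneous 1D plume sits at x = vt; there the Gaussian factor is 1 and C_max = M/(n_e·A·√(4πDt)), where n_e·A is the pore area the mass is dissolved in.
√(4πDt) = √(4π × 0.0184 × 7.67) = 1.332 m, so C_max = 2.43/(0.39 × 110 × 1.332) = 0.0425 kg/m³.

0.0425 kg/m³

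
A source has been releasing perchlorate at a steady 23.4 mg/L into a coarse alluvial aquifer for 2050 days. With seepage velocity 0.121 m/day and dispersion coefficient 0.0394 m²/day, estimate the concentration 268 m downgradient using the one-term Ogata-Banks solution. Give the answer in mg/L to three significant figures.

1.36 mg/L

For a continuous step input, C/C₀ ≈ ½·erfc((x−vt)/(2√(Dt))).
vt = 0.121 × 2050 = 248.05 m and 2√(Dt) = 2√(0.0394 × 2050) = 17.97 m.
Argument (x−vt)/(2√(Dt)) = (268 − 248.05)/17.97 = 1.110; ½·erfc(1.110) = 0.05823.
C = 23.4 × 0.05823 = 1.36 mg/L.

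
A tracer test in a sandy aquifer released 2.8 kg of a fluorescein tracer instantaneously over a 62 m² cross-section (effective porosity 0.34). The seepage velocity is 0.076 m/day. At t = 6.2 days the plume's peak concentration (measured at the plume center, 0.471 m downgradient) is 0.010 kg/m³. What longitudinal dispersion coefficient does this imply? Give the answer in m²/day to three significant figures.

2.26 m²/day

At the plume center C_max = M/(n_e·A·√(4πDt)), so D = M²/(4πt·(n_e·A·C_max)²).
n_e·A·C_max = 0.34 × 62 × 0.010 = 0.2108 kg/m.
D = 2.8²/(4π × 6.2 × 0.2108²) = 2.26 m²/day.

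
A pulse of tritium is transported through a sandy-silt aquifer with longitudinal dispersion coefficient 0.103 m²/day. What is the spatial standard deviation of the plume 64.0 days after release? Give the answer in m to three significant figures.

3.63 m

Dispersive spreading gives a Gaussian with σ² = 2Dt; advection only shifts the center.
σ = √(2 × 0.103 × 64.0) = 3.63 m.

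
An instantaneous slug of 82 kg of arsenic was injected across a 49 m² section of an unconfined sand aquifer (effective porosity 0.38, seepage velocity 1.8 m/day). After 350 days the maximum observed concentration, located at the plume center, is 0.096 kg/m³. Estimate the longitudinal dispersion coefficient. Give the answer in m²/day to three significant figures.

0.478 m²/day

At the plume center C_max = M/(n_e·A·√(4πDt)), so D = M²/(4πt·(n_e·A·C_max)²).
n_e·A·C_max = 0.38 × 49 × 0.096 = 1.788 kg/m.
D = 82²/(4π × 350 × 1.788²) = 0.478 m²/day.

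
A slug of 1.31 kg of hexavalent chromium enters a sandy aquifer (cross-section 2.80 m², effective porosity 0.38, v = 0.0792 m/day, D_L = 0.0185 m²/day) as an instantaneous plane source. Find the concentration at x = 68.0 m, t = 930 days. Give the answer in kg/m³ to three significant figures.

For an instantaneous plane source, C(x,t) = M/(n_e·A·√(4πDt)) · exp(−(x−vt)²/(4Dt)), with n_e·A the pore (flow) area.
Plume center vt = 0.0792 × 930 = 73.656 m, so the well at 68.0 m is 5.656 m upgradient of the peak.
√(4πDt) = 14.70 m, giving peak height M/(n_e·A·√(4πDt)) = 1.31/(0.38 × 2.80 × 14.70) = 0.08376 kg/m³.
(x−vt)²/(4Dt) = (-5.656)²/(4 × 0.0185 × 930) = 0.4648; exp(−0.4648) = 0.6283.
C = 0.08376 × 0.6283 = 0.0526 kg/m³.

0.0526 kg/m³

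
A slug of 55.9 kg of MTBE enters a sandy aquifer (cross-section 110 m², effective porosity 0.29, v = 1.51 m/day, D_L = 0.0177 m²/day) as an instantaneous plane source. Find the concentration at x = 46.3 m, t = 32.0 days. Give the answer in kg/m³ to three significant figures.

0.108 kg/m³

For an instantaneous plane source, C(x,t) = M/(n_e·A·√(4πDt)) · exp(−(x−vt)²/(4Dt)), with n_e·A the pore (flow) area.
Plume center vt = 1.51 × 32.0 = 48.32 m, so the well at 46.3 m is 2.02 m upgradient of the peak.
√(4πDt) = 2.668 m, giving peak height M/(n_e·A·√(4πDt)) = 55.9/(0.29 × 110 × 2.668) = 0.6568 kg/m³.
(x−vt)²/(4Dt) = (-2.02)²/(4 × 0.0177 × 32.0) = 1.801; exp(−1.801) = 0.1651.
C = 0.6568 × 0.1651 = 0.108 kg/m³.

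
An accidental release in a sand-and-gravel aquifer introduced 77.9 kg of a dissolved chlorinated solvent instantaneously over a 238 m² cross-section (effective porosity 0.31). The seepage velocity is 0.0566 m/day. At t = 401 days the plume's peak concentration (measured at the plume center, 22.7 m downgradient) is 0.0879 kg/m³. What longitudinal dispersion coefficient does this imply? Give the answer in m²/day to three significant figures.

0.0286 m²/day

At the plume center C_max = M/(n_e·A·√(4πDt)), so D = M²/(4πt·(n_e·A·C_max)²).
n_e·A·C_max = 0.31 × 238 × 0.0879 = 6.485 kg/m.
D = 77.9²/(4π × 401 × 6.485²) = 0.0286 m²/day.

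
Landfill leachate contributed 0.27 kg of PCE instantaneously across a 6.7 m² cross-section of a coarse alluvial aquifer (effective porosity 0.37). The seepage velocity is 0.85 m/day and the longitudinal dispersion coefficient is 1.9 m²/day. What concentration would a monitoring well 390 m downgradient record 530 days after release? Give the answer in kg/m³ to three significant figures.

For an instantaneous plane source, C(x,t) = M/(n_e·A·√(4πDt)) · exp(−(x−vt)²/(4Dt)), with n_e·A the pore (flow) area.
Plume center vt = 0.85 × 530 = 450.5 m, so the well at 390 m is 60.5 m upgradient of the peak.
√(4πDt) = 112.5 m, giving peak height M/(n_e·A·√(4πDt)) = 0.27/(0.37 × 6.7 × 112.5) = 0.0009681 kg/m³.
(x−vt)²/(4Dt) = (-60.5)²/(4 × 1.9 × 530) = 0.9087; exp(−0.9087) = 0.4030.
C = 0.0009681 × 0.4030 = 0.000390 kg/m³.

0.000390 kg/m³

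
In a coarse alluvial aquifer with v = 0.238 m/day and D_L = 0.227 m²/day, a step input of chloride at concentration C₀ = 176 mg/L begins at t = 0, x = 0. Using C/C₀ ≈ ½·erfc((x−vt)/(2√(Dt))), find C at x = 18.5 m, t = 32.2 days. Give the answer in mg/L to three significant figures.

For a continuous step input, C/C₀ ≈ ½·erfc((x−vt)/(2√(Dt))).
vt = 0.238 × 32.2 = 7.6636 m and 2√(Dt) = 2√(0.227 × 32.2) = 5.407 m.
Argument (x−vt)/(2√(Dt)) = (18.5 − 7.6636)/5.407 = 2.004; ½·erfc(2.004) = 0.002298.
C = 176 × 0.002298 = 0.404 mg/L.

0.404 mg/L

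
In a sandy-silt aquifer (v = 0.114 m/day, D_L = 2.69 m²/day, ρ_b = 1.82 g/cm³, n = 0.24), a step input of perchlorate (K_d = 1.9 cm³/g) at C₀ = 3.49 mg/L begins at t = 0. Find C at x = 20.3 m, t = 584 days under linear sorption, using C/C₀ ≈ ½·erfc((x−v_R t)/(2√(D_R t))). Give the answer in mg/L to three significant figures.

0.459 mg/L

Retardation factor R = 1 + ρ_b·K_d/n = 1 + 1.82 × 1.9/0.24 = 15.41.
Sorption retards both mechanisms: v_R = v/R = 0.007398 m/day, D_R = D/R = 0.1746 m²/day.
v_R·t = 0.007398 × 584 = 4.320432 m; 2√(D_R t) = 20.20 m; argument = (20.3 − 4.320432)/20.20 = 0.7911.
C = C₀ × ½·erfc(0.7911) = 3.49 × 0.1316 = 0.459 mg/L.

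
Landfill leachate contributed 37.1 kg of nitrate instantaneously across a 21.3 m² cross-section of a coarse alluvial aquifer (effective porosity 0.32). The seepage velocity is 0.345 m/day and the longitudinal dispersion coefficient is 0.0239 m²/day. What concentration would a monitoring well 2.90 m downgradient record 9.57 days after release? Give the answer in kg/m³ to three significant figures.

2.69 kg/m³

For an instantaneous plane source, C(x,t) = M/(n_e·A·√(4πDt)) · exp(−(x−vt)²/(4Dt)), with n_e·A the pore (flow) area.
Plume center vt = 0.345 × 9.57 = 3.30165 m, so the well at 2.90 m is 0.40165 m upgradient of the peak.
√(4πDt) = 1.695 m, giving peak height M/(n_e·A·√(4πDt)) = 37.1/(0.32 × 21.3 × 1.695) = 3.211 kg/m³.
(x−vt)²/(4Dt) = (-0.40165)²/(4 × 0.0239 × 9.57) = 0.1763; exp(−0.1763) = 0.8384.
C = 3.211 × 0.8384 = 2.69 kg/m³.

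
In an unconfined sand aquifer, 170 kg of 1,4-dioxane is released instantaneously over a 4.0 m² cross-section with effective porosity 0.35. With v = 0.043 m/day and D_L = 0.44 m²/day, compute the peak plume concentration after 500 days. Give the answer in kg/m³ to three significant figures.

The peak of an instantaneous 1D plume sits at x = vt; there the Gaussian factor is 1 and C_max = M/(n_e·A·√(4πDt)), where n_e·A is the pore area the mass is dissolved in.
√(4πDt) = √(4π × 0.44 × 500) = 52.58 m, so C_max = 170/(0.35 × 4.0 × 52.58) = 2.31 kg/m³.

2.31 kg/m³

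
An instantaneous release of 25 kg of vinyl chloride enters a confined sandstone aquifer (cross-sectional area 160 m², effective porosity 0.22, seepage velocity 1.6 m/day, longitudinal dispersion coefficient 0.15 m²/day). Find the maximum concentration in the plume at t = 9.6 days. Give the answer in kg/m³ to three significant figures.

0.167 kg/m³

The peak of an instantaneous 1D plume sits at x = vt; there the Gaussian factor is 1 and C_max = M/(n_e·A·√(4πDt)), where n_e·A is the pore area the mass is dissolved in.
√(4πDt) = √(4π × 0.15 × 9.6) = 4.254 m, so C_max = 25/(0.22 × 160 × 4.254) = 0.167 kg/m³.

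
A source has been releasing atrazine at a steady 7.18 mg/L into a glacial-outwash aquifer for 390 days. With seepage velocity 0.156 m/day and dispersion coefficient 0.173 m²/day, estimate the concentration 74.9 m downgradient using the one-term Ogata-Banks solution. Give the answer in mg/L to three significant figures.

0.812 mg/L

For a continuous step input, C/C₀ ≈ ½·erfc((x−vt)/(2√(Dt))).
vt = 0.156 × 390 = 60.84 m and 2√(Dt) = 2√(0.173 × 390) = 16.43 m.
Argument (x−vt)/(2√(Dt)) = (74.9 − 60.84)/16.43 = 0.8558; ½·erfc(0.8558) = 0.1131.
C = 7.18 × 0.1131 = 0.812 mg/L.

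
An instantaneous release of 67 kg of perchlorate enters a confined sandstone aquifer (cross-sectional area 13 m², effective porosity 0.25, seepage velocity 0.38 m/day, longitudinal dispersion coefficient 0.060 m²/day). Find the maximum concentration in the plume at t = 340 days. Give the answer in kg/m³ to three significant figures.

1.29 kg/m³

The peak of an instantaneous 1D plume sits at x = vt; there the Gaussian factor is 1 and C_max = M/(n_e·A·√(4πDt)), where n_e·A is the pore area the mass is dissolved in.
√(4πDt) = √(4π × 0.060 × 340) = 16.01 m, so C_max = 67/(0.25 × 13 × 16.01) = 1.29 kg/m³.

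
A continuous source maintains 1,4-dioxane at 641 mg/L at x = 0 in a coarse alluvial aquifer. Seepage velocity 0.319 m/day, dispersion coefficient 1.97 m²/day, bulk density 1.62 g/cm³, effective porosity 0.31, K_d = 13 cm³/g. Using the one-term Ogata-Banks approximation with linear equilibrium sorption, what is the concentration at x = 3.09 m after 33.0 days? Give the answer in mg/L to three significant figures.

10.4 mg/L

Retardation factor R = 1 + ρ_b·K_d/n = 1 + 1.62 × 13/0.31 = 68.94.
Sorption retards both mechanisms: v_R = v/R = 0.004627 m/day, D_R = D/R = 0.02858 m²/day.
v_R·t = 0.004627 × 33.0 = 0.152691 m; 2√(D_R t) = 1.942 m; argument = (3.09 − 0.152691)/1.942 = 1.513.
C = C₀ × ½·erfc(1.513) = 641 × 0.01619 = 10.4 mg/L.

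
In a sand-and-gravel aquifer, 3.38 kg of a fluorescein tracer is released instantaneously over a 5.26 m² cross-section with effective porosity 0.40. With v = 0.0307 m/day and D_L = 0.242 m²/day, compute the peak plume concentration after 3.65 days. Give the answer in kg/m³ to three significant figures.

The peak of an instantaneous 1D plume sits at x = vt; there the Gaussian factor is 1 and C_max = M/(n_e·A·√(4πDt)), where n_e·A is the pore area the mass is dissolved in.
√(4πDt) = √(4π × 0.242 × 3.65) = 3.332 m, so C_max = 3.38/(0.40 × 5.26 × 3.332) = 0.482 kg/m³.

0.482 kg/m³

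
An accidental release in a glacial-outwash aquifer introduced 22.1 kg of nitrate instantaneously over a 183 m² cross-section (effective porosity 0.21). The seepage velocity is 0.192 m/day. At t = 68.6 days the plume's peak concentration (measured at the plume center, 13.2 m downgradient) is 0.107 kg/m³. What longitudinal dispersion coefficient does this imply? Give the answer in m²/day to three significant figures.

0.0335 m²/day

At the plume center C_max = M/(n_e·A·√(4πDt)), so D = M²/(4πt·(n_e·A·C_max)²).
n_e·A·C_max = 0.21 × 183 × 0.107 = 4.112 kg/m.
D = 22.1²/(4π × 68.6 × 4.112²) = 0.0335 m²/day.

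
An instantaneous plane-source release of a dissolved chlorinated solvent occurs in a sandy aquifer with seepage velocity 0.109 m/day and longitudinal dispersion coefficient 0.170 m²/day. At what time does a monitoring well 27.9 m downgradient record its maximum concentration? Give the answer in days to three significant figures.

For the 1D instantaneous-source solution, setting ∂C/∂t = 0 at fixed x gives v²t² + 2Dt − x² = 0, so t = (√(D² + v²x²) − D)/v².
√(D² + v²x²) = √(0.170² + 0.109² × 27.9²) = 3.046; v² = 0.011881.
t = (3.046 − 0.170)/0.011881 = 242 days (vs. the pure-advection estimate x/v = 256 d).

242 days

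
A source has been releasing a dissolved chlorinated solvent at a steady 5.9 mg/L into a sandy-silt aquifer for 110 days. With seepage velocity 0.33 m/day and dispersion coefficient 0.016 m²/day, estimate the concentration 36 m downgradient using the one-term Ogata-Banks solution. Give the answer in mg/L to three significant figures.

For a continuous step input, C/C₀ ≈ ½·erfc((x−vt)/(2√(Dt))).
vt = 0.33 × 110 = 36.3 m and 2√(Dt) = 2√(0.016 × 110) = 2.653 m.
Argument (x−vt)/(2√(Dt)) = (36 − 36.3)/2.653 = -0.1131; ½·erfc(-0.1131) = 0.5635.
C = 5.9 × 0.5635 = 3.32 mg/L.

3.32 mg/L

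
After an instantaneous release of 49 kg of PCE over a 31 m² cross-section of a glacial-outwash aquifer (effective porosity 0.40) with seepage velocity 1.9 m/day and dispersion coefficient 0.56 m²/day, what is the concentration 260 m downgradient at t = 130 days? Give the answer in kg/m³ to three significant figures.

For an instantaneous plane source, C(x,t) = M/(n_e·A·√(4πDt)) · exp(−(x−vt)²/(4Dt)), with n_e·A the pore (flow) area.
Plume center vt = 1.9 × 130 = 247 m, so the well at 260 m is 13 m downgradient of the peak.
√(4πDt) = 30.25 m, giving peak height M/(n_e·A·√(4πDt)) = 49/(0.40 × 31 × 30.25) = 0.1306 kg/m³.
(x−vt)²/(4Dt) = (13)²/(4 × 0.56 × 130) = 0.5804; exp(−0.5804) = 0.5597.
C = 0.1306 × 0.5597 = 0.0731 kg/m³.

0.0731 kg/m³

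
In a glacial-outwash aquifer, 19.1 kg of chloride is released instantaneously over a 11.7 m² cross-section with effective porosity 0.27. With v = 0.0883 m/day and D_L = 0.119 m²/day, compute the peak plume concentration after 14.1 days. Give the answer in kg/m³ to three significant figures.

1.32 kg/m³

The peak of an instantaneous 1D plume sits at x = vt; there the Gaussian factor is 1 and C_max = M/(n_e·A·√(4πDt)), where n_e·A is the pore area the mass is dissolved in.
√(4πDt) = √(4π × 0.119 × 14.1) = 4.592 m, so C_max = 19.1/(0.27 × 11.7 × 4.592) = 1.32 kg/m³.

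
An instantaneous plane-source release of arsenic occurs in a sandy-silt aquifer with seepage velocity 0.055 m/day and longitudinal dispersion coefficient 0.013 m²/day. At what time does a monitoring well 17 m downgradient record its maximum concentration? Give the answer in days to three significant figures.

For the 1D instantaneous-source solution, setting ∂C/∂t = 0 at fixed x gives v²t² + 2Dt − x² = 0, so t = (√(D² + v²x²) − D)/v².
√(D² + v²x²) = √(0.013² + 0.055² × 17²) = 0.9351; v² = 0.003025.
t = (0.9351 − 0.013)/0.003025 = 305 days (vs. the pure-advection estimate x/v = 309 d).

305 days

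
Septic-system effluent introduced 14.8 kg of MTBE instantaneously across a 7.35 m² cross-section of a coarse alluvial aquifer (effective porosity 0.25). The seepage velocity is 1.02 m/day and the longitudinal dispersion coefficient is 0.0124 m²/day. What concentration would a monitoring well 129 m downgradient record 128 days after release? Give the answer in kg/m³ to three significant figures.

For an instantaneous plane source, C(x,t) = M/(n_e·A·√(4πDt)) · exp(−(x−vt)²/(4Dt)), with n_e·A the pore (flow) area.
Plume center vt = 1.02 × 128 = 130.56 m, so the well at 129 m is 1.56 m upgradient of the peak.
√(4πDt) = 4.466 m, giving peak height M/(n_e·A·√(4πDt)) = 14.8/(0.25 × 7.35 × 4.466) = 1.803 kg/m³.
(x−vt)²/(4Dt) = (-1.56)²/(4 × 0.0124 × 128) = 0.3833; exp(−0.3833) = 0.6816.
C = 1.803 × 0.6816 = 1.23 kg/m³.

1.23 kg/m³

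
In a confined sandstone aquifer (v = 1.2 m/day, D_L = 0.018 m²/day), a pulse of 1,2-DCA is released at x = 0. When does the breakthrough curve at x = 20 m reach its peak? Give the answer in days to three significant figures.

16.7 days

For the 1D instantaneous-source solution, setting ∂C/∂t = 0 at fixed x gives v²t² + 2Dt − x² = 0, so t = (√(D² + v²x²) − D)/v².
√(D² + v²x²) = √(0.018² + 1.2² × 20²) = 24.00; v² = 1.44.
t = (24.00 − 0.018)/1.44 = 16.7 days (vs. the pure-advection estimate x/v = 16.7 d).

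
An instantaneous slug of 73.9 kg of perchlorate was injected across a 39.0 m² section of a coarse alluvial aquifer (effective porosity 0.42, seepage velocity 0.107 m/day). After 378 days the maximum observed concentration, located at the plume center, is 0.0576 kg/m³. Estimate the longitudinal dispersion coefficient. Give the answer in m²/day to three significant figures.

At the plume center C_max = M/(n_e·A·√(4πDt)), so D = M²/(4πt·(n_e·A·C_max)²).
n_e·A·C_max = 0.42 × 39.0 × 0.0576 = 0.9435 kg/m.
D = 73.9²/(4π × 378 × 0.9435²) = 1.29 m²/day.

1.29 m²/day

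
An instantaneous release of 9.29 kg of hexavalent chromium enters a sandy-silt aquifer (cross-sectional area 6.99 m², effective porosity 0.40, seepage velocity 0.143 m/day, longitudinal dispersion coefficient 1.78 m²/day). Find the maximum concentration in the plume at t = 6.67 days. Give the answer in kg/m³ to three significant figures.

The peak of an instantaneous 1D plume sits at x = vt; there the Gaussian factor is 1 and C_max = M/(n_e·A·√(4πDt)), where n_e·A is the pore area the mass is dissolved in.
√(4πDt) = √(4π × 1.78 × 6.67) = 12.21 m, so C_max = 9.29/(0.40 × 6.99 × 12.21) = 0.272 kg/m³.

0.272 kg/m³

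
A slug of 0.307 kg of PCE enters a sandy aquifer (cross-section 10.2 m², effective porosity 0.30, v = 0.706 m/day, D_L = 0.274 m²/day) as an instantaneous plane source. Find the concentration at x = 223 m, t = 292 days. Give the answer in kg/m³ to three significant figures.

For an instantaneous plane source, C(x,t) = M/(n_e·A·√(4πDt)) · exp(−(x−vt)²/(4Dt)), with n_e·A the pore (flow) area.
Plume center vt = 0.706 × 292 = 206.152 m, so the well at 223 m is 16.848 m downgradient of the peak.
√(4πDt) = 31.71 m, giving peak height M/(n_e·A·√(4πDt)) = 0.307/(0.30 × 10.2 × 31.71) = 0.003164 kg/m³.
(x−vt)²/(4Dt) = (16.848)²/(4 × 0.274 × 292) = 0.8870; exp(−0.8870) = 0.4119.
C = 0.003164 × 0.4119 = 0.00130 kg/m³.

0.00130 kg/m³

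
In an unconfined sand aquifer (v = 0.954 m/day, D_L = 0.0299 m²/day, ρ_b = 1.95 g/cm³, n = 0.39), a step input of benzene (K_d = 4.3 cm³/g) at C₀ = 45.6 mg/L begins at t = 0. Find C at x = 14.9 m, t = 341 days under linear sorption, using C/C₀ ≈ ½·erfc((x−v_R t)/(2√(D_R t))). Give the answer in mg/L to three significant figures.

14.7 mg/L

Retardation factor R = 1 + ρ_b·K_d/n = 1 + 1.95 × 4.3/0.39 = 22.50.
Sorption retards both mechanisms: v_R = v/R = 0.04240 m/day, D_R = D/R = 0.001329 m²/day.
v_R·t = 0.04240 × 341 = 14.4584 m; 2√(D_R t) = 1.346 m; argument = (14.9 − 14.4584)/1.346 = 0.3281.
C = C₀ × ½·erfc(0.3281) = 45.6 × 0.3213 = 14.7 mg/L.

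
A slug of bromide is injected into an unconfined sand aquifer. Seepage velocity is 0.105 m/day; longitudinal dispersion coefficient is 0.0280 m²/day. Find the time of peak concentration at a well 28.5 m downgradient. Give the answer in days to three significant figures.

269 days

For the 1D instantaneous-source solution, setting ∂C/∂t = 0 at fixed x gives v²t² + 2Dt − x² = 0, so t = (√(D² + v²x²) − D)/v².
√(D² + v²x²) = √(0.0280² + 0.105² × 28.5²) = 2.993; v² = 0.011025.
t = (2.993 − 0.0280)/0.011025 = 269 days (vs. the pure-advection estimate x/v = 271 d).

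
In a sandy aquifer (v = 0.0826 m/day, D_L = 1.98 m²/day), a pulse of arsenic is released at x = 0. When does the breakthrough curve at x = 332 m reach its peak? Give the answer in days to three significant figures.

For the 1D instantaneous-source solution, setting ∂C/∂t = 0 at fixed x gives v²t² + 2Dt − x² = 0, so t = (√(D² + v²x²) − D)/v².
√(D² + v²x²) = √(1.98² + 0.0826² × 332²) = 27.49; v² = 0.00682276.
t = (27.49 − 1.98)/0.00682276 = 3740 days (vs. the pure-advection estimate x/v = 4020 d).

3740 days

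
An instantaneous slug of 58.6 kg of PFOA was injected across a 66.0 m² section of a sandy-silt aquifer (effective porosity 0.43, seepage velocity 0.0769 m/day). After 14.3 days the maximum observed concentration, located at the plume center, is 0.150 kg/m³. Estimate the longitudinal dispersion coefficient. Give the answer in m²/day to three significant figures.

1.05 m²/day

At the plume center C_max = M/(n_e·A·√(4πDt)), so D = M²/(4πt·(n_e·A·C_max)²).
n_e·A·C_max = 0.43 × 66.0 × 0.150 = 4.257 kg/m.
D = 58.6²/(4π × 14.3 × 4.257²) = 1.05 m²/day.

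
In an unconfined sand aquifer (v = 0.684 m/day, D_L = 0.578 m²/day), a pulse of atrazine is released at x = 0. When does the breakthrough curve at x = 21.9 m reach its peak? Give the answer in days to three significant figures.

For the 1D instantaneous-source solution, setting ∂C/∂t = 0 at fixed x gives v²t² + 2Dt − x² = 0, so t = (√(D² + v²x²) − D)/v².
√(D² + v²x²) = √(0.578² + 0.684² × 21.9²) = 14.99; v² = 0.467856.
t = (14.99 − 0.578)/0.467856 = 30.8 days (vs. the pure-advection estimate x/v = 32.0 d).

30.8 days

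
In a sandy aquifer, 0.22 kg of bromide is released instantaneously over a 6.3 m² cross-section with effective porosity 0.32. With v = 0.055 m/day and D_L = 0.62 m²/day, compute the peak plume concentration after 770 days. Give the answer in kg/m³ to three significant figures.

The peak of an instantaneous 1D plume sits at x = vt; there the Gaussian factor is 1 and C_max = M/(n_e·A·√(4πDt)), where n_e·A is the pore area the mass is dissolved in.
√(4πDt) = √(4π × 0.62 × 770) = 77.45 m, so C_max = 0.22/(0.32 × 6.3 × 77.45) = 0.00141 kg/m³.

0.00141 kg/m³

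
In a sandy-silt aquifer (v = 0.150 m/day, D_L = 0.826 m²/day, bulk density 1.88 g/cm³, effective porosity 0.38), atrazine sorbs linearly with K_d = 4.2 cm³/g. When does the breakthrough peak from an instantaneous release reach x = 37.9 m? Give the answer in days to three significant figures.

4760 days

Retardation factor R = 1 + ρ_b·K_d/n = 1 + 1.88 × 4.2/0.38 = 21.78.
Sorption retards both mechanisms: v_R = v/R = 0.006887 m/day, D_R = D/R = 0.03792 m²/day.
Peak time from v_R²t² + 2D_R t − x² = 0: t = (√(D_R² + v_R²x²) − D_R)/v_R².
√(D_R² + v_R²x²) = √(0.03792² + 0.006887² × 37.9²) = 0.2638; v_R² = 4.743e-05.
t = (0.2638 − 0.03792)/4.743e-05 = 4760 days.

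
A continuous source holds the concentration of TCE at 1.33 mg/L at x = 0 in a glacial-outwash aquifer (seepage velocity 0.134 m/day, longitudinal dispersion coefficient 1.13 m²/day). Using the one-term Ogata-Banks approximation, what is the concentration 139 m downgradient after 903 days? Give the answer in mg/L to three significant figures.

For a continuous step input, C/C₀ ≈ ½·erfc((x−vt)/(2√(Dt))).
vt = 0.134 × 903 = 121.002 m and 2√(Dt) = 2√(1.13 × 903) = 63.89 m.
Argument (x−vt)/(2√(Dt)) = (139 − 121.002)/63.89 = 0.2817; ½·erfc(0.2817) = 0.3452.
C = 1.33 × 0.3452 = 0.459 mg/L.

0.459 mg/L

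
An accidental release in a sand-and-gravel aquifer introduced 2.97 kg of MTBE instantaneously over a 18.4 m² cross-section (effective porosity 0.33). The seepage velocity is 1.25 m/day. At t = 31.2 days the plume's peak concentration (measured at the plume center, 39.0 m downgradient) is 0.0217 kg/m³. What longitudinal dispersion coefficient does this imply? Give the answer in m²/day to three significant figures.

At the plume center C_max = M/(n_e·A·√(4πDt)), so D = M²/(4πt·(n_e·A·C_max)²).
n_e·A·C_max = 0.33 × 18.4 × 0.0217 = 0.1318 kg/m.
D = 2.97²/(4π × 31.2 × 0.1318²) = 1.30 m²/day.

1.30 m²/day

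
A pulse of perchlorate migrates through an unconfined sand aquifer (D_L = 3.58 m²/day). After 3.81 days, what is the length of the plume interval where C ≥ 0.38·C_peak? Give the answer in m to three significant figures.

14.5 m

The plume is Gaussian with σ = √(2Dt) = √(2 × 3.58 × 3.81) = 5.223 m.
C/C_peak = exp(−Δx²/(2σ²)) = 0.38 ⇒ Δx = σ·√(−2 ln 0.38) = 5.223 × 1.391 = 7.265 m.
Width = 2Δx = 14.5 m.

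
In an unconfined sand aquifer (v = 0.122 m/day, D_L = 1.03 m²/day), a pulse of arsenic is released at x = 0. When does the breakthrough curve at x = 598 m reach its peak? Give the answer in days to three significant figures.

For the 1D instantaneous-source solution, setting ∂C/∂t = 0 at fixed x gives v²t² + 2Dt − x² = 0, so t = (√(D² + v²x²) − D)/v².
√(D² + v²x²) = √(1.03² + 0.122² × 598²) = 72.96; v² = 0.014884.
t = (72.96 − 1.03)/0.014884 = 4830 days (vs. the pure-advection estimate x/v = 4900 d).

4830 days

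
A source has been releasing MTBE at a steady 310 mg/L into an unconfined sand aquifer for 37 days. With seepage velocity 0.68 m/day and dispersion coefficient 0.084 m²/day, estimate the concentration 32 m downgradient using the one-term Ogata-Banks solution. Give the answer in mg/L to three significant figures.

For a continuous step input, C/C₀ ≈ ½·erfc((x−vt)/(2√(Dt))).
vt = 0.68 × 37 = 25.16 m and 2√(Dt) = 2√(0.084 × 37) = 3.526 m.
Argument (x−vt)/(2√(Dt)) = (32 − 25.16)/3.526 = 1.940; ½·erfc(1.940) = 0.003039.
C = 310 × 0.003039 = 0.942 mg/L.

0.942 mg/L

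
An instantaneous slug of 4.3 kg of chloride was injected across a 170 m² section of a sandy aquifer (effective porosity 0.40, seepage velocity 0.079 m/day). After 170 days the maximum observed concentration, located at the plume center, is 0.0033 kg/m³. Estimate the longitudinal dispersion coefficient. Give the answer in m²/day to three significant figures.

0.172 m²/day

At the plume center C_max = M/(n_e·A·√(4πDt)), so D = M²/(4πt·(n_e·A·C_max)²).
n_e·A·C_max = 0.40 × 170 × 0.0033 = 0.2244 kg/m.
D = 4.3²/(4π × 170 × 0.2244²) = 0.172 m²/day.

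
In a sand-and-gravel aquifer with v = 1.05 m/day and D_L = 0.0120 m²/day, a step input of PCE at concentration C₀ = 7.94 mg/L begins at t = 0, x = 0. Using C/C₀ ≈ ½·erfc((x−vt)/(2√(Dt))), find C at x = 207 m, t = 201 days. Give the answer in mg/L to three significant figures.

7.68 mg/L

For a continuous step input, C/C₀ ≈ ½·erfc((x−vt)/(2√(Dt))).
vt = 1.05 × 201 = 211.05 m and 2√(Dt) = 2√(0.0120 × 201) = 3.106 m.
Argument (x−vt)/(2√(Dt)) = (207 − 211.05)/3.106 = -1.304; ½·erfc(-1.304) = 0.9674.
C = 7.94 × 0.9674 = 7.68 mg/L.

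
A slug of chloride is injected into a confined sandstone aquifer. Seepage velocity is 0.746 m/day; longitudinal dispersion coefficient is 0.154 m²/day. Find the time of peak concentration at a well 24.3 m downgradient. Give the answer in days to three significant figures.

For the 1D instantaneous-source solution, setting ∂C/∂t = 0 at fixed x gives v²t² + 2Dt − x² = 0, so t = (√(D² + v²x²) − D)/v².
√(D² + v²x²) = √(0.154² + 0.746² × 24.3²) = 18.13; v² = 0.556516.
t = (18.13 − 0.154)/0.556516 = 32.3 days (vs. the pure-advection estimate x/v = 32.6 d).

32.3 days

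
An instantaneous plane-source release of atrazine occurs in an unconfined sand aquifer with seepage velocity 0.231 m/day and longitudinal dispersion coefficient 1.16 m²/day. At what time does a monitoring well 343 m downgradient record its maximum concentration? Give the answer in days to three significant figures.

1460 days

For the 1D instantaneous-source solution, setting ∂C/∂t = 0 at fixed x gives v²t² + 2Dt − x² = 0, so t = (√(D² + v²x²) − D)/v².
√(D² + v²x²) = √(1.16² + 0.231² × 343²) = 79.24; v² = 0.053361.
t = (79.24 − 1.16)/0.053361 = 1460 days (vs. the pure-advection estimate x/v = 1480 d).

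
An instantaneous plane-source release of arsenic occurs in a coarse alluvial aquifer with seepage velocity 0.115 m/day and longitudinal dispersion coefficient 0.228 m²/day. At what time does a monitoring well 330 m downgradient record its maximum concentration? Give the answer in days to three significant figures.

For the 1D instantaneous-source solution, setting ∂C/∂t = 0 at fixed x gives v²t² + 2Dt − x² = 0, so t = (√(D² + v²x²) − D)/v².
√(D² + v²x²) = √(0.228² + 0.115² × 330²) = 37.95; v² = 0.013225.
t = (37.95 − 0.228)/0.013225 = 2850 days (vs. the pure-advection estimate x/v = 2870 d).

2850 days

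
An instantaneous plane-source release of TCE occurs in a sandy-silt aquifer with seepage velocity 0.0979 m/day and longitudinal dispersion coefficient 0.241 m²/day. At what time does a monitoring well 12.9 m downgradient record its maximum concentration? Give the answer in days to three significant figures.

For the 1D instantaneous-source solution, setting ∂C/∂t = 0 at fixed x gives v²t² + 2Dt − x² = 0, so t = (√(D² + v²x²) − D)/v².
√(D² + v²x²) = √(0.241² + 0.0979² × 12.9²) = 1.286; v² = 0.00958441.
t = (1.286 − 0.241)/0.00958441 = 109 days (vs. the pure-advection estimate x/v = 132 d).

109 days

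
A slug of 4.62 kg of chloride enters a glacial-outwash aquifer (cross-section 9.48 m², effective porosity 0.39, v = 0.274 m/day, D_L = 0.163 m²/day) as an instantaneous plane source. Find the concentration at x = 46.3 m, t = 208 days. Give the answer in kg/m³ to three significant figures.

For an instantaneous plane source, C(x,t) = M/(n_e·A·√(4πDt)) · exp(−(x−vt)²/(4Dt)), with n_e·A the pore (flow) area.
Plume center vt = 0.274 × 208 = 56.992 m, so the well at 46.3 m is 10.692 m upgradient of the peak.
√(4πDt) = 20.64 m, giving peak height M/(n_e·A·√(4πDt)) = 4.62/(0.39 × 9.48 × 20.64) = 0.06054 kg/m³.
(x−vt)²/(4Dt) = (-10.692)²/(4 × 0.163 × 208) = 0.8430; exp(−0.8430) = 0.4304.
C = 0.06054 × 0.4304 = 0.0261 kg/m³.

0.0261 kg/m³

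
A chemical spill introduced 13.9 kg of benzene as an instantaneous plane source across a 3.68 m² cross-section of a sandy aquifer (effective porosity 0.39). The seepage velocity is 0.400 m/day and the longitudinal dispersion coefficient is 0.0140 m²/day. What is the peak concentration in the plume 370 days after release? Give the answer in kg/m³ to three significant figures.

The peak of an instantaneous 1D plume sits at x = vt; there the Gaussian factor is 1 and C_max = M/(n_e·A·√(4πDt)), where n_e·A is the pore area the mass is dissolved in.
√(4πDt) = √(4π × 0.0140 × 370) = 8.068 m, so C_max = 13.9/(0.39 × 3.68 × 8.068) = 1.20 kg/m³.

1.20 kg/m³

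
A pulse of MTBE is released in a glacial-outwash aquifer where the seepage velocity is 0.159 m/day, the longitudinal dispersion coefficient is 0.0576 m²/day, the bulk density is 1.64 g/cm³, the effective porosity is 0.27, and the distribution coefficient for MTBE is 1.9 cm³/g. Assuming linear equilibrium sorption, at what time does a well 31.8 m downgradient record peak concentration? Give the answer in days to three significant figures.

2480 days

Retardation factor R = 1 + ρ_b·K_d/n = 1 + 1.64 × 1.9/0.27 = 12.54.
Sorption retards both mechanisms: v_R = v/R = 0.01268 m/day, D_R = D/R = 0.004593 m²/day.
Peak time from v_R²t² + 2D_R t − x² = 0: t = (√(D_R² + v_R²x²) − D_R)/v_R².
√(D_R² + v_R²x²) = √(0.004593² + 0.01268² × 31.8²) = 0.4033; v_R² = 0.0001608.
t = (0.4033 − 0.004593)/0.0001608 = 2480 days.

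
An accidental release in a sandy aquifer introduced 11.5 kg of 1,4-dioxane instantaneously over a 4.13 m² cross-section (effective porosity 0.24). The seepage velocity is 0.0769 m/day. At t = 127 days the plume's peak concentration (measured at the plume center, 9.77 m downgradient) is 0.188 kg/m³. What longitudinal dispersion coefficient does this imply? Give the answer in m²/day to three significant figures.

2.39 m²/day

At the plume center C_max = M/(n_e·A·√(4πDt)), so D = M²/(4πt·(n_e·A·C_max)²).
n_e·A·C_max = 0.24 × 4.13 × 0.188 = 0.1863 kg/m.
D = 11.5²/(4π × 127 × 0.1863²) = 2.39 m²/day.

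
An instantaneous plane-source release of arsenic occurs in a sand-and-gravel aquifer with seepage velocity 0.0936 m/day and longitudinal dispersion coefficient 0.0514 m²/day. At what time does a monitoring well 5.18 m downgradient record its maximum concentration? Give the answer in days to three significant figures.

For the 1D instantaneous-source solution, setting ∂C/∂t = 0 at fixed x gives v²t² + 2Dt − x² = 0, so t = (√(D² + v²x²) − D)/v².
√(D² + v²x²) = √(0.0514² + 0.0936² × 5.18²) = 0.4876; v² = 0.00876096.
t = (0.4876 − 0.0514)/0.00876096 = 49.8 days (vs. the pure-advection estimate x/v = 55.3 d).

49.8 days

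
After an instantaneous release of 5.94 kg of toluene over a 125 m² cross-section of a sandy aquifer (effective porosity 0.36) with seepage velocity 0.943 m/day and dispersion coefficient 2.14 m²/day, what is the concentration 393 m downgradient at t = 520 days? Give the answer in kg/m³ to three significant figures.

0.000133 kg/m³

For an instantaneous plane source, C(x,t) = M/(n_e·A·√(4πDt)) · exp(−(x−vt)²/(4Dt)), with n_e·A the pore (flow) area.
Plume center vt = 0.943 × 520 = 490.36 m, so the well at 393 m is 97.36 m upgradient of the peak.
√(4πDt) = 118.3 m, giving peak height M/(n_e·A·√(4πDt)) = 5.94/(0.36 × 125 × 118.3) = 0.001116 kg/m³.
(x−vt)²/(4Dt) = (-97.36)²/(4 × 2.14 × 520) = 2.130; exp(−2.130) = 0.1188.
C = 0.001116 × 0.1188 = 0.000133 kg/m³.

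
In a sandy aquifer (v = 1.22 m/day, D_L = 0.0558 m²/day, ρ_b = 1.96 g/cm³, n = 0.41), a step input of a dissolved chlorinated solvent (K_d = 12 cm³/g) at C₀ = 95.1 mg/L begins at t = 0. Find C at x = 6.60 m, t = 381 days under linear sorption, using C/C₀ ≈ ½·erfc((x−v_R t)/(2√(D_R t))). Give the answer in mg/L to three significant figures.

89.9 mg/L

Retardation factor R = 1 + ρ_b·K_d/n = 1 + 1.96 × 12/0.41 = 58.37.
Sorption retards both mechanisms: v_R = v/R = 0.02090 m/day, D_R = D/R = 0.0009560 m²/day.
v_R·t = 0.02090 × 381 = 7.9629 m; 2√(D_R t) = 1.207 m; argument = (6.60 − 7.9629)/1.207 = -1.129.
C = C₀ × ½·erfc(-1.129) = 95.1 × 0.9448 = 89.9 mg/L.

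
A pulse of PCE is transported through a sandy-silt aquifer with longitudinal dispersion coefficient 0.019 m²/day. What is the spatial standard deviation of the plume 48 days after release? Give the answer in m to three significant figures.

Dispersive spreading gives a Gaussian with σ² = 2Dt; advection only shifts the center.
σ = √(2 × 0.019 × 48) = 1.35 m.

1.35 m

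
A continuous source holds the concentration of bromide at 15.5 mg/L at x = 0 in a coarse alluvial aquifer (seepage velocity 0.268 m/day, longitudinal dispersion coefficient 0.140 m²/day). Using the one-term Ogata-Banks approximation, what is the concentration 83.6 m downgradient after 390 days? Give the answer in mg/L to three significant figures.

For a continuous step input, C/C₀ ≈ ½·erfc((x−vt)/(2√(Dt))).
vt = 0.268 × 390 = 104.52 m and 2√(Dt) = 2√(0.140 × 390) = 14.78 m.
Argument (x−vt)/(2√(Dt)) = (83.6 − 104.52)/14.78 = -1.415; ½·erfc(-1.415) = 0.9773.
C = 15.5 × 0.9773 = 15.1 mg/L.

15.1 mg/L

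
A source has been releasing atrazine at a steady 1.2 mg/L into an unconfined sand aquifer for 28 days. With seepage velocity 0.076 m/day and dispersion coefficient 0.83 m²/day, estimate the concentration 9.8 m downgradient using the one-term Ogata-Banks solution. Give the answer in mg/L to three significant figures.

0.156 mg/L

For a continuous step input, C/C₀ ≈ ½·erfc((x−vt)/(2√(Dt))).
vt = 0.076 × 28 = 2.128 m and 2√(Dt) = 2√(0.83 × 28) = 9.642 m.
Argument (x−vt)/(2√(Dt)) = (9.8 − 2.128)/9.642 = 0.7957; ½·erfc(0.7957) = 0.1302.
C = 1.2 × 0.1302 = 0.156 mg/L.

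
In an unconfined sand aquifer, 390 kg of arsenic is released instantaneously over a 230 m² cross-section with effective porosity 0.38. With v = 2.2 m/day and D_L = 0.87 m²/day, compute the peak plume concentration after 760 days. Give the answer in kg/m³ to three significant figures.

The peak of an instantaneous 1D plume sits at x = vt; there the Gaussian factor is 1 and C_max = M/(n_e·A·√(4πDt)), where n_e·A is the pore area the mass is dissolved in.
√(4πDt) = √(4π × 0.87 × 760) = 91.15 m, so C_max = 390/(0.38 × 230 × 91.15) = 0.0490 kg/m³.

0.0490 kg/m³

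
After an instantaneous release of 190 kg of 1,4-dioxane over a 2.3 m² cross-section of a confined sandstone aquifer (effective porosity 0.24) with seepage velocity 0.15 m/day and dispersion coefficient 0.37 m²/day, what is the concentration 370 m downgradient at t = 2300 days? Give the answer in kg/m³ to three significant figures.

For an instantaneous plane source, C(x,t) = M/(n_e·A·√(4πDt)) · exp(−(x−vt)²/(4Dt)), with n_e·A the pore (flow) area.
Plume center vt = 0.15 × 2300 = 345 m, so the well at 370 m is 25 m downgradient of the peak.
√(4πDt) = 103.4 m, giving peak height M/(n_e·A·√(4πDt)) = 190/(0.24 × 2.3 × 103.4) = 3.329 kg/m³.
(x−vt)²/(4Dt) = (25)²/(4 × 0.37 × 2300) = 0.1836; exp(−0.1836) = 0.8323.
C = 3.329 × 0.8323 = 2.77 kg/m³.

2.77 kg/m³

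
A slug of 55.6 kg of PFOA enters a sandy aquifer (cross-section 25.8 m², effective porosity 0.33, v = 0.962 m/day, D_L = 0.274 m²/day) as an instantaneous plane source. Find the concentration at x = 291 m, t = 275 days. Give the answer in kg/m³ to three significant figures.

For an instantaneous plane source, C(x,t) = M/(n_e·A·√(4πDt)) · exp(−(x−vt)²/(4Dt)), with n_e·A the pore (flow) area.
Plume center vt = 0.962 × 275 = 264.55 m, so the well at 291 m is 26.45 m downgradient of the peak.
√(4πDt) = 30.77 m, giving peak height M/(n_e·A·√(4πDt)) = 55.6/(0.33 × 25.8 × 30.77) = 0.2122 kg/m³.
(x−vt)²/(4Dt) = (26.45)²/(4 × 0.274 × 275) = 2.321; exp(−2.321) = 0.09818.
C = 0.2122 × 0.09818 = 0.0208 kg/m³.

0.0208 kg/m³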